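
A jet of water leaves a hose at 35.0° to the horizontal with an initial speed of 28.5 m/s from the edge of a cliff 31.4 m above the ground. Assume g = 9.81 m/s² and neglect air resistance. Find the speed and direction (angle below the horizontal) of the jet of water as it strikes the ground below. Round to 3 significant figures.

37.8 m/s at 51.8° below the horizontal

v_x = 28.5 cos 35.0° = 23.35 m/s (constant).
|v_y| at impact = √((16.35)² + 2×9.81×31.4) = 29.72 m/s.
Speed = √(23.35² + 29.72²) = 37.8 m/s; angle = arctan(29.72/23.35) = 51.8° below horizontal.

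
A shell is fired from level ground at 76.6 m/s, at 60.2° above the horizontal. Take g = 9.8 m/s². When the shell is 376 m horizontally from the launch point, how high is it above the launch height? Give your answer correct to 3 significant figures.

179 m

v_x = 76.6 cos 60.2° = 38.07 m/s, v_y0 = 76.6 sin 60.2° = 66.47 m/s.
Time to reach x = 376 m: t = x / v_x = 376 / 38.07 = 9.877 s.
y = v_y0 t − ½ g t² = 66.47×9.877 − 4.900×9.877² = 179 m.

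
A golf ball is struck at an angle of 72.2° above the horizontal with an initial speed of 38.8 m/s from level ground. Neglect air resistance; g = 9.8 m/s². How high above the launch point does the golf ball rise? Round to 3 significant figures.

Vertical component of launch velocity: v_y = 38.8 sin 72.2° = 36.94 m/s.
At the highest point the vertical velocity is zero, so v_y² = 2 g h_max.
h_max = (36.94)² / (2 × 9.8) = 1365 / 19.60 = 69.6 m.

69.6 m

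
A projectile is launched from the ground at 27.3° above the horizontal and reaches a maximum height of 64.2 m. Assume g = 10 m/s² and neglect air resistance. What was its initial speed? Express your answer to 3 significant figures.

78.1 m/s

At maximum height v_y = 0, so (v₀ sin θ)² = 2 g H.
v₀ sin 27.3° = √(2 × 10 × 64.2) = 35.83 m/s.
v₀ = 35.83 / sin 27.3° = 35.83 / 0.4586 = 78.1 m/s.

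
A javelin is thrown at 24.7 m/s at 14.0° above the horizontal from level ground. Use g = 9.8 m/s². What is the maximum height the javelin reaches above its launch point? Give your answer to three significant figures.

1.82 m

Vertical component of launch velocity: v_y = 24.7 sin 14.0° = 5.975 m/s.
At the highest point the vertical velocity is zero, so v_y² = 2 g h_max.
h_max = (5.975)² / (2 × 9.8) = 35.70 / 19.60 = 1.82 m.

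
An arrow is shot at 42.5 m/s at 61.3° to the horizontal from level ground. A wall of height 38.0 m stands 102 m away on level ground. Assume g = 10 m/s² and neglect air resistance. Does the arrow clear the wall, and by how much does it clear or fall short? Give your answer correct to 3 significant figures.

Yes — it clears the wall by 23.4 m.

v_x = 42.5 cos 61.3° = 20.41 m/s; v_y0 = 42.5 sin 61.3° = 37.28 m/s.
Time to reach the wall: t = 102 / 20.41 = 4.998 s.
Height at that point: y = 37.28×4.998 − 5.000×4.998² = 61.43 m.
That is 61.43 − 38.0 = 23.4 m above the top of the wall, so the arrow clears it.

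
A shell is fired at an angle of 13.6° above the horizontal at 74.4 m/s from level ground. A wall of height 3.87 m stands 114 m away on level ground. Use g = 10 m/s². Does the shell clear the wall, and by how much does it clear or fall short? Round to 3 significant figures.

v_x = 74.4 cos 13.6° = 72.31 m/s; v_y0 = 74.4 sin 13.6° = 17.49 m/s.
Time to reach the wall: t = 114 / 72.31 = 1.577 s.
Height at that point: y = 17.49×1.577 − 5.000×1.577² = 15.15 m.
That is 15.15 − 3.87 = 11.3 m above the top of the wall, so the shell clears it.

Yes — it clears the wall by 11.3 m.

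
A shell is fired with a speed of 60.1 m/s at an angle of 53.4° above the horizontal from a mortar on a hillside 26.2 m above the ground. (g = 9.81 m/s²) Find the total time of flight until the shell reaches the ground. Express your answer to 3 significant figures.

10.4 s

Vertical component: v_y = 60.1 sin 53.4° = 48.25 m/s.
Taking up as positive with launch at y = 26.2 m, landing at y = 0: 0 = 26.2 + 48.25 t − ½(9.81) t².
Solving 4.905 t² − 48.25 t − 26.2 = 0 gives t = [48.25 + √(48.25² + 4·4.905·26.2)] / 9.810 = 10.4 s.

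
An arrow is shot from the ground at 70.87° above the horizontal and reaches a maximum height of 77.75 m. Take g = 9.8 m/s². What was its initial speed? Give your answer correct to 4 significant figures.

41.32 m/s

At maximum height v_y = 0, so (v₀ sin θ)² = 2 g H.
v₀ sin 70.87° = √(2 × 9.8 × 77.75) = 39.037 m/s.
v₀ = 39.037 / sin 70.87° = 39.037 / 0.9448 = 41.32 m/s.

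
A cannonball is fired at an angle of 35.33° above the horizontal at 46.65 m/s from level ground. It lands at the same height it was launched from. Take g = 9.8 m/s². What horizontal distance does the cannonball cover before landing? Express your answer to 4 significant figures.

209.5 m

Components: v_x = 46.65 cos 35.33° = 38.059 m/s, v_y = 46.65 sin 35.33° = 26.977 m/s.
Time of flight (same landing height): t = 2 v_y / g = 2 × 26.977 / 9.8 = 5.5055 s.
Range: R = v_x · t = 38.059 × 5.5055 = 209.5 m.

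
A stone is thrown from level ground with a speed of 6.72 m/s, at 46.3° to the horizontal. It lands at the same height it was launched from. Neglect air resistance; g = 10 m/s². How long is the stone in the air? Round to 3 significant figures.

Vertical component: v_y = 6.72 sin 46.3° = 4.858 m/s.
For a projectile landing at launch height, time of flight is t = 2 v_y / g = 2 × 4.858 / 10 = 0.972 s.

0.972 s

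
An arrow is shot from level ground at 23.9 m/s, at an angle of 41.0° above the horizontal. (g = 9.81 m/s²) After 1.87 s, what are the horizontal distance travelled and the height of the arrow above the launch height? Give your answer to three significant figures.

v_x = 23.9 cos 41.0° = 18.04 m/s; v_y0 = 23.9 sin 41.0° = 15.68 m/s.
x = v_x t = 18.04 × 1.87 = 33.7 m.
y = v_y0 t − ½ g t² = 15.68×1.87 − 4.905×1.87² = 12.2 m.

x = 33.7 m, y = 12.2 m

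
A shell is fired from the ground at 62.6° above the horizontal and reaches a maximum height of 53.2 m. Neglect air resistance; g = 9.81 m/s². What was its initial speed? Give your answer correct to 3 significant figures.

At maximum height v_y = 0, so (v₀ sin θ)² = 2 g H.
v₀ sin 62.6° = √(2 × 9.81 × 53.2) = 32.31 m/s.
v₀ = 32.31 / sin 62.6° = 32.31 / 0.8878 = 36.4 m/s.

36.4 m/s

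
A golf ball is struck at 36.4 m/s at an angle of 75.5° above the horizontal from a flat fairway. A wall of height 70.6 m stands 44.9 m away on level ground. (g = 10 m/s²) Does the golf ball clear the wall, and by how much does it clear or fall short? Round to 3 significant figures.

No — it falls 18.3 m short of clearing the wall.

v_x = 36.4 cos 75.5° = 9.114 m/s; v_y0 = 36.4 sin 75.5° = 35.24 m/s.
Time to reach the wall: t = 44.9 / 9.114 = 4.926 s.
Height at that point: y = 35.24×4.926 − 5.000×4.926² = 52.26 m.
That is 70.6 − 52.26 = 18.3 m below the top of the wall, so the golf ball does not clear it.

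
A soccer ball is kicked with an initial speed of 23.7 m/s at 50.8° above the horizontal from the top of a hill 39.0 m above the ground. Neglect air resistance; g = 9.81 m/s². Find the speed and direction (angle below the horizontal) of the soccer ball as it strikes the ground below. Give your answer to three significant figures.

v_x = 23.7 cos 50.8° = 14.98 m/s (constant).
|v_y| at impact = √((18.37)² + 2×9.81×39.0) = 33.21 m/s.
Speed = √(14.98² + 33.21²) = 36.4 m/s; angle = arctan(33.21/14.98) = 65.7° below horizontal.

36.4 m/s at 65.7° below the horizontal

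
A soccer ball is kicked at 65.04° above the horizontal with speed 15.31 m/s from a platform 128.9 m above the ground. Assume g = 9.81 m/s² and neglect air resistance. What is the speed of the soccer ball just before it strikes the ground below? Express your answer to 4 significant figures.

v_x = 15.31 cos 65.04° = 6.4606 m/s is unchanged throughout.
For the vertical component, v_y² = v_y0² + 2 g h = (13.880)² + 2×9.81×128.9 = 2721.7, so |v_y| = 52.170 m/s.
Impact speed = √(v_x² + v_y²) = √(41.739 + 2721.7) = 52.57 m/s.

52.57 m/s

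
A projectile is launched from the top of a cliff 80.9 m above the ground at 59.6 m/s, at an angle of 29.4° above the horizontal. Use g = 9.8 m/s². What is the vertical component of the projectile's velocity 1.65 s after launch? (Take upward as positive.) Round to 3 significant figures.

Initial vertical component: v_y0 = 59.6 sin 29.4° = 29.26 m/s.
v_y(t) = v_y0 − g t = 29.26 − 9.8 × 1.65 = 13.1 m/s.

13.1 m/s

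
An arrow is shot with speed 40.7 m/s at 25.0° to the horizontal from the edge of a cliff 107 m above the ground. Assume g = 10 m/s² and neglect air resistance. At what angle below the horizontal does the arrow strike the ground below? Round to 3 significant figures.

v_x = 40.7 cos 25.0° = 36.89 m/s.
At impact |v_y| = √(v_y0² + 2 g h) = √(17.20² + 2×10×107) = 49.35 m/s.
Angle below horizontal = arctan(|v_y| / v_x) = arctan(49.35 / 36.89) = 53.2°.

53.2°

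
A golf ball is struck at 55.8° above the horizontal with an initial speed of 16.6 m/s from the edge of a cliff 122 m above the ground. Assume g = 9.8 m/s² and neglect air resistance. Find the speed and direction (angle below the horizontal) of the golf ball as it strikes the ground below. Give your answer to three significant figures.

51.6 m/s at 79.6° below the horizontal

v_x = 16.6 cos 55.8° = 9.331 m/s (constant).
|v_y| at impact = √((13.73)² + 2×9.8×122) = 50.79 m/s.
Speed = √(9.331² + 50.79²) = 51.6 m/s; angle = arctan(50.79/9.331) = 79.6° below horizontal.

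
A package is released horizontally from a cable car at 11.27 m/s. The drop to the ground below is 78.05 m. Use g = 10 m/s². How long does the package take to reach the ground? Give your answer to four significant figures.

The horizontal speed doesn't affect the fall. With v_y0 = 0, h = ½ g t².
t = √(2 × 78.05 / 10) = √15.610 = 3.951 s.

3.951 s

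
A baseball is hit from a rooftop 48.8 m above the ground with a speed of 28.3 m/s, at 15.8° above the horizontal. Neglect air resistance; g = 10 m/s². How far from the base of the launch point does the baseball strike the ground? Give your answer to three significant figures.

Components: v_x = 28.3 cos 15.8° = 27.23 m/s, v_y = 28.3 sin 15.8° = 7.706 m/s.
Vertical: 0 = 48.8 + 7.706 t − ½(10) t² ⇒ 5.000 t² − 7.706 t − 48.8 = 0.
t = [7.706 + √(59.38 + 976.0)] / 10.00 = 3.988 s.
Horizontal: R = v_x · t = 27.23 × 3.988 = 109 m.

109 m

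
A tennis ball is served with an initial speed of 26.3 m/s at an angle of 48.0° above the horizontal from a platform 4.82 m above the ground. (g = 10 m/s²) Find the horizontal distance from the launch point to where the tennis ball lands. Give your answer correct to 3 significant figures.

72.9 m

Components: v_x = 26.3 cos 48.0° = 17.60 m/s, v_y = 26.3 sin 48.0° = 19.54 m/s.
Vertical: 0 = 4.82 + 19.54 t − ½(10) t² ⇒ 5.000 t² − 19.54 t − 4.82 = 0.
t = [19.54 + √(381.8 + 96.40)] / 10.00 = 4.141 s.
Horizontal: R = v_x · t = 17.60 × 4.141 = 72.9 m.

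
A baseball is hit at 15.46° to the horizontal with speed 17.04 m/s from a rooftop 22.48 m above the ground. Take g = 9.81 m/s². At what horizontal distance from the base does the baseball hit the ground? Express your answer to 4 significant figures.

Components: v_x = 17.04 cos 15.46° = 16.423 m/s, v_y = 17.04 sin 15.46° = 4.5423 m/s.
Vertical: 0 = 22.48 + 4.5423 t − ½(9.81) t² ⇒ 4.905 t² − 4.5423 t − 22.48 = 0.
t = [4.5423 + √(20.632 + 441.06)] / 9.810 = 2.6533 s.
Horizontal: R = v_x · t = 16.423 × 2.6533 = 43.58 m.

43.58 m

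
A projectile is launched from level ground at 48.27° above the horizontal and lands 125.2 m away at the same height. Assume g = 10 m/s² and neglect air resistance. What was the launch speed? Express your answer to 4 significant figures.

On level ground, R = v₀² sin(2θ) / g, so v₀ = √(R g / sin 2θ).
sin(2 × 48.27°) = 0.9935.
v₀ = √(125.2 × 10 / 0.9935) = √1260.2 = 35.50 m/s.

35.50 m/s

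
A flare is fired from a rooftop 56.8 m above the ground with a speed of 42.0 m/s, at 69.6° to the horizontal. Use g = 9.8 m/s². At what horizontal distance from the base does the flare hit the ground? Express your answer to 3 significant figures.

136 m

Components: v_x = 42.0 cos 69.6° = 14.64 m/s, v_y = 42.0 sin 69.6° = 39.37 m/s.
Vertical: 0 = 56.8 + 39.37 t − ½(9.8) t² ⇒ 4.900 t² − 39.37 t − 56.8 = 0.
t = [39.37 + √(1550 + 1113)] / 9.800 = 9.283 s.
Horizontal: R = v_x · t = 14.64 × 9.283 = 136 m.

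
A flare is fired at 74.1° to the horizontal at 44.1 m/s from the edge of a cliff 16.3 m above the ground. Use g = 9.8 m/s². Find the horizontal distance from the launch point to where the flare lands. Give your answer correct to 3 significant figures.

109 m

Components: v_x = 44.1 cos 74.1° = 12.08 m/s, v_y = 44.1 sin 74.1° = 42.41 m/s.
Vertical: 0 = 16.3 + 42.41 t − ½(9.8) t² ⇒ 4.900 t² − 42.41 t − 16.3 = 0.
t = [42.41 + √(1799 + 319.5)] / 9.800 = 9.024 s.
Horizontal: R = v_x · t = 12.08 × 9.024 = 109 m.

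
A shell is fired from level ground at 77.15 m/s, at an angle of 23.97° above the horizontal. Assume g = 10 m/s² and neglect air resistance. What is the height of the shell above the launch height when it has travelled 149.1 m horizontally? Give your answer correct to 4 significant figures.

43.92 m

v_x = 77.15 cos 23.97° = 70.496 m/s, v_y0 = 77.15 sin 23.97° = 31.343 m/s.
Time to reach x = 149.1 m: t = x / v_x = 149.1 / 70.496 = 2.1150 s.
y = v_y0 t − ½ g t² = 31.343×2.1150 − 5.000×2.1150² = 43.92 m.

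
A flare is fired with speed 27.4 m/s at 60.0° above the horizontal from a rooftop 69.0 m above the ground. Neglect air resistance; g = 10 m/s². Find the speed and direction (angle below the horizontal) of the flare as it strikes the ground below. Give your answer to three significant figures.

46.2 m/s at 72.7° below the horizontal

v_x = 27.4 cos 60.0° = 13.70 m/s (constant).
|v_y| at impact = √((23.73)² + 2×10×69.0) = 44.08 m/s.
Speed = √(13.70² + 44.08²) = 46.2 m/s; angle = arctan(44.08/13.70) = 72.7° below horizontal.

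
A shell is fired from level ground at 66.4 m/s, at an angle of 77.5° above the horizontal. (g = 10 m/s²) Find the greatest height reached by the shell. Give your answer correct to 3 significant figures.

Vertical component of launch velocity: v_y = 66.4 sin 77.5° = 64.83 m/s.
At the highest point the vertical velocity is zero, so v_y² = 2 g h_max.
h_max = (64.83)² / (2 × 10) = 4203 / 20.00 = 210 m.

210 m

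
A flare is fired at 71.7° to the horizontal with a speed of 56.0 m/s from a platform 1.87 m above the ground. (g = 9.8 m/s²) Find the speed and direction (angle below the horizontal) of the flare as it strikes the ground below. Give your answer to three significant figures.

v_x = 56.0 cos 71.7° = 17.58 m/s (constant).
|v_y| at impact = √((53.17)² + 2×9.8×1.87) = 53.51 m/s.
Speed = √(17.58² + 53.51²) = 56.3 m/s; angle = arctan(53.51/17.58) = 71.8° below horizontal.

56.3 m/s at 71.8° below the horizontal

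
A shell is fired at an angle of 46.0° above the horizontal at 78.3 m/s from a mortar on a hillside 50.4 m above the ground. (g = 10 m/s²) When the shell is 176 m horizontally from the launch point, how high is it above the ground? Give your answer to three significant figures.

v_x = 78.3 cos 46.0° = 54.39 m/s, v_y0 = 78.3 sin 46.0° = 56.32 m/s.
Time to reach x = 176 m: t = x / v_x = 176 / 54.39 = 3.236 s.
y = 50.4 + v_y0 t − ½ g t² = 50.4 + 56.32×3.236 − 5.000×3.236² = 180 m.

180 m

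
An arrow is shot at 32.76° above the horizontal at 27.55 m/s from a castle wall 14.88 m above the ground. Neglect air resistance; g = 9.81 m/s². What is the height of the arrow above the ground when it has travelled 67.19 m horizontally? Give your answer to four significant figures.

v_x = 27.55 cos 32.76° = 23.168 m/s, v_y0 = 27.55 sin 32.76° = 14.908 m/s.
Time to reach x = 67.19 m: t = x / v_x = 67.19 / 23.168 = 2.9001 s.
y = 14.88 + v_y0 t − ½ g t² = 14.88 + 14.908×2.9001 − 4.905×2.9001² = 16.86 m.

16.86 m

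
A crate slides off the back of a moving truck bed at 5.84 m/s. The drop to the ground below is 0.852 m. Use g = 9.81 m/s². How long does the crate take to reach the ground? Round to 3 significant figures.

0.417 s

The horizontal speed doesn't affect the fall. With v_y0 = 0, h = ½ g t².
t = √(2 × 0.852 / 9.81) = √0.1737 = 0.417 s.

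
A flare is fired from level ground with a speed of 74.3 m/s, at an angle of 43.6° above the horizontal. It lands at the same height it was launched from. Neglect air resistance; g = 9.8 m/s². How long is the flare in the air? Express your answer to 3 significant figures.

10.5 s

Vertical component: v_y = 74.3 sin 43.6° = 51.24 m/s.
For a projectile landing at launch height, time of flight is t = 2 v_y / g = 2 × 51.24 / 9.8 = 10.5 s.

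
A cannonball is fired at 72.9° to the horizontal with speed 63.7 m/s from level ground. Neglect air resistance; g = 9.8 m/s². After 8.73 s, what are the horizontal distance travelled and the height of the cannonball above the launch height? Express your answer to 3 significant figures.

x = 164 m, y = 158 m

v_x = 63.7 cos 72.9° = 18.73 m/s; v_y0 = 63.7 sin 72.9° = 60.88 m/s.
x = v_x t = 18.73 × 8.73 = 164 m.
y = v_y0 t − ½ g t² = 60.88×8.73 − 4.900×8.73² = 158 m.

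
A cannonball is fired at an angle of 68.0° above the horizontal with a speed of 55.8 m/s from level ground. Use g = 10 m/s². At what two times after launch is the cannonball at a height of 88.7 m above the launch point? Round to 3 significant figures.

2.17 s and 8.18 s

v_y0 = 55.8 sin 68.0° = 51.74 m/s.
Set y = v_y0 t − ½ g t² = 88.7: 5.000 t² − 51.74 t + 88.7 = 0.
t = [51.74 ± √(2677 − 1774)] / 10 = (51.74 ± 30.05) / 10, giving t = 2.17 s or t = 8.18 s.
So the cannonball is at 88.7 m at t = 2.17 s (rising) and t = 8.18 s (falling).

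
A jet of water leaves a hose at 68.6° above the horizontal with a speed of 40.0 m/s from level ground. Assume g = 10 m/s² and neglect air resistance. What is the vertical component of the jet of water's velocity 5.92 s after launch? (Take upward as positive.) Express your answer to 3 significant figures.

Initial vertical component: v_y0 = 40.0 sin 68.6° = 37.24 m/s.
v_y(t) = v_y0 − g t = 37.24 − 10 × 5.92 = -22.0 m/s.

-22.0 m/s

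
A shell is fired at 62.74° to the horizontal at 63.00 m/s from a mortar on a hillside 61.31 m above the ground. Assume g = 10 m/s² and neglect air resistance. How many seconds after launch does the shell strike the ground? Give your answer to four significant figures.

12.21 s

Vertical component: v_y = 63.00 sin 62.74° = 56.003 m/s.
Taking up as positive with launch at y = 61.31 m, landing at y = 0: 0 = 61.31 + 56.003 t − ½(10) t².
Solving 5.000 t² − 56.003 t − 61.31 = 0 gives t = [56.003 + √(56.003² + 4·5.000·61.31)] / 10.00 = 12.21 s.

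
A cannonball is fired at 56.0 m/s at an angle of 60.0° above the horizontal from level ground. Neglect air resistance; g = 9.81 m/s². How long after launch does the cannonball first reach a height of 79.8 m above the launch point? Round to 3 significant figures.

2.09 s

v_y0 = 56.0 sin 60.0° = 48.50 m/s.
Set y = v_y0 t − ½ g t² = 79.8: 4.905 t² − 48.50 t + 79.8 = 0.
t = [48.50 ± √(2352 − 1566)] / 9.81 = (48.50 ± 28.04) / 9.81, giving t = 2.09 s or t = 7.80 s.
The cannonball is on the way up at the first time, so t = 2.09 s.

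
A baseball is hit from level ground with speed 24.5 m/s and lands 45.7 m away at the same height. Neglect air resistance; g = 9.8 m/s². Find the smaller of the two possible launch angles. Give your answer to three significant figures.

Level-ground range: R = v₀² sin(2θ)/g ⇒ sin 2θ = R g / v₀² = 45.7×9.8/24.5² = 0.7461.
2θ = arcsin(0.7461) = 48.25° or 180° − 48.25° = 131.75°.
So θ = 24.1° or θ = 65.9°.

24.1°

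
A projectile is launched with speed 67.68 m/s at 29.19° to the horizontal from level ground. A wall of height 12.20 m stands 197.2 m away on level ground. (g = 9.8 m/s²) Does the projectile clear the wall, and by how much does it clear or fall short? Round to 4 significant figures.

v_x = 67.68 cos 29.19° = 59.085 m/s; v_y0 = 67.68 sin 29.19° = 33.008 m/s.
Time to reach the wall: t = 197.2 / 59.085 = 3.3376 s.
Height at that point: y = 33.008×3.3376 − 4.900×3.3376² = 55.584 m.
That is 55.584 − 12.20 = 43.38 m above the top of the wall, so the projectile clears it.

Yes — it clears the wall by 43.38 m.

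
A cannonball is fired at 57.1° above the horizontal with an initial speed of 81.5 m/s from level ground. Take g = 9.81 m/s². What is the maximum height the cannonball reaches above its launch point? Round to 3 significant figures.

239 m

Vertical component of launch velocity: v_y = 81.5 sin 57.1° = 68.43 m/s.
At the highest point the vertical velocity is zero, so v_y² = 2 g h_max.
h_max = (68.43)² / (2 × 9.81) = 4683 / 19.62 = 239 m.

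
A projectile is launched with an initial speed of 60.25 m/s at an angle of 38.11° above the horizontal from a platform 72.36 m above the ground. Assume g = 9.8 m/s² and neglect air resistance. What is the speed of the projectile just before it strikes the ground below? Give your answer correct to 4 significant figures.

v_x = 60.25 cos 38.11° = 47.406 m/s is unchanged throughout.
For the vertical component, v_y² = v_y0² + 2 g h = (37.185)² + 2×9.8×72.36 = 2801.0, so |v_y| = 52.924 m/s.
Impact speed = √(v_x² + v_y²) = √(2247.3 + 2801.0) = 71.05 m/s.

71.05 m/s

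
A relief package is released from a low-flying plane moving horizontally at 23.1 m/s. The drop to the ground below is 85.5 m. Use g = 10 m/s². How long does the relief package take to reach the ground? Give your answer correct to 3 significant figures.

4.14 s

The horizontal speed doesn't affect the fall. With v_y0 = 0, h = ½ g t².
t = √(2 × 85.5 / 10) = √17.10 = 4.14 s.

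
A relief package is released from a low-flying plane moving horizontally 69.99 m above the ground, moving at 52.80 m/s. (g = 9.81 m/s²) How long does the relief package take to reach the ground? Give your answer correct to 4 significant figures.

3.777 s

The horizontal speed doesn't affect the fall. With v_y0 = 0, h = ½ g t².
t = √(2 × 69.99 / 9.81) = √14.269 = 3.777 s.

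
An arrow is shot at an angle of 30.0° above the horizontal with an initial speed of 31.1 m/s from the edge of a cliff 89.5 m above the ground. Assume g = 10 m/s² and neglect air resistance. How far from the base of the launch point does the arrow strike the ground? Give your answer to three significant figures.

163 m

Components: v_x = 31.1 cos 30.0° = 26.93 m/s, v_y = 31.1 sin 30.0° = 15.55 m/s.
Vertical: 0 = 89.5 + 15.55 t − ½(10) t² ⇒ 5.000 t² − 15.55 t − 89.5 = 0.
t = [15.55 + √(241.8 + 1790)] / 10.00 = 6.063 s.
Horizontal: R = v_x · t = 26.93 × 6.063 = 163 m.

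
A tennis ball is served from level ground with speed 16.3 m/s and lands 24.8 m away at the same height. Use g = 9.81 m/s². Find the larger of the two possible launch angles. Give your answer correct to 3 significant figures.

Level-ground range: R = v₀² sin(2θ)/g ⇒ sin 2θ = R g / v₀² = 24.8×9.81/16.3² = 0.9157.
2θ = arcsin(0.9157) = 66.31° or 180° − 66.31° = 113.69°.
So θ = 33.2° or θ = 56.8°.

56.8°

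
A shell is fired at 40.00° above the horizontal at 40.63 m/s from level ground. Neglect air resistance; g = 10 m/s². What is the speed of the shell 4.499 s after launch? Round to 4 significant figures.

36.40 m/s

v_x = 40.63 cos 40.00° = 31.124 m/s (constant).
v_y(t) = 40.63 sin 40.00° − g t = 26.116 − 10 × 4.499 = -18.874 m/s.
Speed = √(v_x² + v_y²) = √(968.70 + 356.23) = 36.40 m/s.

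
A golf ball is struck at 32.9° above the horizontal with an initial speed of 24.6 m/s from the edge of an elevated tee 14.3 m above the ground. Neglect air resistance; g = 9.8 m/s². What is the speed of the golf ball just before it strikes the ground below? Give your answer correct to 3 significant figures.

29.8 m/s

v_x = 24.6 cos 32.9° = 20.65 m/s is unchanged throughout.
For the vertical component, v_y² = v_y0² + 2 g h = (13.36)² + 2×9.8×14.3 = 458.8, so |v_y| = 21.42 m/s.
Impact speed = √(v_x² + v_y²) = √(426.4 + 458.8) = 29.8 m/s.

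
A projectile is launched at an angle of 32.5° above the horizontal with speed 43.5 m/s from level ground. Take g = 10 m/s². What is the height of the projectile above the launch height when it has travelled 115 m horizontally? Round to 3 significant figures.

24.1 m

v_x = 43.5 cos 32.5° = 36.69 m/s, v_y0 = 43.5 sin 32.5° = 23.37 m/s.
Time to reach x = 115 m: t = x / v_x = 115 / 36.69 = 3.134 s.
y = v_y0 t − ½ g t² = 23.37×3.134 − 5.000×3.134² = 24.1 m.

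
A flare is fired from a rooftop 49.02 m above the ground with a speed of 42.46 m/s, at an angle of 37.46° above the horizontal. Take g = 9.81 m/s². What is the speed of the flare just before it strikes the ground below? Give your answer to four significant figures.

v_x = 42.46 cos 37.46° = 33.704 m/s is unchanged throughout.
For the vertical component, v_y² = v_y0² + 2 g h = (25.824)² + 2×9.81×49.02 = 1628.7, so |v_y| = 40.357 m/s.
Impact speed = √(v_x² + v_y²) = √(1136.0 + 1628.7) = 52.58 m/s.

52.58 m/s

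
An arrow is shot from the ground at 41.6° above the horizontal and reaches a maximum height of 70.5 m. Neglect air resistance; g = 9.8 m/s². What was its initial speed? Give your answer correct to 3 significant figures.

At maximum height v_y = 0, so (v₀ sin θ)² = 2 g H.
v₀ sin 41.6° = √(2 × 9.8 × 70.5) = 37.17 m/s.
v₀ = 37.17 / sin 41.6° = 37.17 / 0.6639 = 56.0 m/s.

56.0 m/s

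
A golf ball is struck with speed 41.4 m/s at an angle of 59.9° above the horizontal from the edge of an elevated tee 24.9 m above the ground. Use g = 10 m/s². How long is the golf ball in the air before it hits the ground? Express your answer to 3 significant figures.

Vertical component: v_y = 41.4 sin 59.9° = 35.82 m/s.
Taking up as positive with launch at y = 24.9 m, landing at y = 0: 0 = 24.9 + 35.82 t − ½(10) t².
Solving 5.000 t² − 35.82 t − 24.9 = 0 gives t = [35.82 + √(35.82² + 4·5.000·24.9)] / 10.00 = 7.80 s.

7.80 s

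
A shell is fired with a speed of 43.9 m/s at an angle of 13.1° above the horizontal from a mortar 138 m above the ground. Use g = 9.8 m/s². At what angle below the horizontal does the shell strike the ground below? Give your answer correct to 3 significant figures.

51.1°

v_x = 43.9 cos 13.1° = 42.76 m/s.
At impact |v_y| = √(v_y0² + 2 g h) = √(9.950² + 2×9.8×138) = 52.95 m/s.
Angle below horizontal = arctan(|v_y| / v_x) = arctan(52.95 / 42.76) = 51.1°.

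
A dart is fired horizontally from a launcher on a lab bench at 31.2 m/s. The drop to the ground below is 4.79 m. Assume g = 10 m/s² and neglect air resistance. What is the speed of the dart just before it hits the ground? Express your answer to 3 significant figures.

32.7 m/s

Fall time: t = √(2 × 4.79 / 10) = 0.9788 s.
At impact: v_x = 31.2 m/s (unchanged), v_y = g t = 10 × 0.9788 = 9.788 m/s.
Speed = √(v_x² + v_y²) = √(973.4 + 95.80) = 32.7 m/s.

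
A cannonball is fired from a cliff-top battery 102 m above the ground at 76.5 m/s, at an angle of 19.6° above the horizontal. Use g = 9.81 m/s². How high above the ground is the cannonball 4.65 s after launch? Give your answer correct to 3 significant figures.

v_y0 = 76.5 sin 19.6° = 25.66 m/s.
y(t) = 102 + v_y0 t − ½ g t² = 102 + 25.66×4.65 − ½×9.81×4.65² = 115 m.

115 m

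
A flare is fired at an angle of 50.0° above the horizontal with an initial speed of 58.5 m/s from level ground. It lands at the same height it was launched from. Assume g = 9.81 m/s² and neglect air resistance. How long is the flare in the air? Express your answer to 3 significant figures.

9.14 s

Vertical component: v_y = 58.5 sin 50.0° = 44.81 m/s.
For a projectile landing at launch height, time of flight is t = 2 v_y / g = 2 × 44.81 / 9.81 = 9.14 s.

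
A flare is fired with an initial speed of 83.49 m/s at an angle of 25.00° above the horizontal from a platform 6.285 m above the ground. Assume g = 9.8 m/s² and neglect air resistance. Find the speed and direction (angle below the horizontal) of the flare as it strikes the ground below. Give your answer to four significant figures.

v_x = 83.49 cos 25.00° = 75.668 m/s (constant).
|v_y| at impact = √((35.284)² + 2×9.8×6.285) = 36.988 m/s.
Speed = √(75.668² + 36.988²) = 84.22 m/s; angle = arctan(36.988/75.668) = 26.05° below horizontal.

84.22 m/s at 26.05° below the horizontal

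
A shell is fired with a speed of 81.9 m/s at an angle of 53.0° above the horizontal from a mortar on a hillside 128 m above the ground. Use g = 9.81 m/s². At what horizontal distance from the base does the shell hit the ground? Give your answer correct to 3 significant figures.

743 m

Components: v_x = 81.9 cos 53.0° = 49.29 m/s, v_y = 81.9 sin 53.0° = 65.41 m/s.
Vertical: 0 = 128 + 65.41 t − ½(9.81) t² ⇒ 4.905 t² − 65.41 t − 128 = 0.
t = [65.41 + √(4278 + 2511)] / 9.810 = 15.07 s.
Horizontal: R = v_x · t = 49.29 × 15.07 = 743 m.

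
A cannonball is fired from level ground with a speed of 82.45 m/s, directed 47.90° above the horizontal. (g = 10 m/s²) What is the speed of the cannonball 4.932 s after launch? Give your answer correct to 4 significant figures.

56.53 m/s

v_x = 82.45 cos 47.90° = 55.277 m/s (constant).
v_y(t) = 82.45 sin 47.90° − g t = 61.176 − 10 × 4.932 = 11.856 m/s.
Speed = √(v_x² + v_y²) = √(3055.5 + 140.56) = 56.53 m/s.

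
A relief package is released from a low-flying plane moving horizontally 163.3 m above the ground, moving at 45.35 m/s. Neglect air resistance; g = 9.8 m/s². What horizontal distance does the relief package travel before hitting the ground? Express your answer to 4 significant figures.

Initial vertical velocity is zero, so the fall time comes from h = ½ g t²: t = √(2 × 163.3 / 9.8) = 5.7729 s.
Horizontal motion is uniform at 45.35 m/s, so x = 45.35 × 5.7729 = 261.8 m.

261.8 m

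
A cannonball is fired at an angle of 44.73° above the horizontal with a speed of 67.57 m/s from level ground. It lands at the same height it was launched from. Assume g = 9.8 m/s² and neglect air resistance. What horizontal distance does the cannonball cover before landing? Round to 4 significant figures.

465.9 m

Components: v_x = 67.57 cos 44.73° = 48.004 m/s, v_y = 67.57 sin 44.73° = 47.554 m/s.
Time of flight (same landing height): t = 2 v_y / g = 2 × 47.554 / 9.8 = 9.7049 s.
Range: R = v_x · t = 48.004 × 9.7049 = 465.9 m.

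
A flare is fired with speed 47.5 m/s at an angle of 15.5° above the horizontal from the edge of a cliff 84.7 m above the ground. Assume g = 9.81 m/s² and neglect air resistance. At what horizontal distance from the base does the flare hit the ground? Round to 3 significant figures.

258 m

Components: v_x = 47.5 cos 15.5° = 45.77 m/s, v_y = 47.5 sin 15.5° = 12.69 m/s.
Vertical: 0 = 84.7 + 12.69 t − ½(9.81) t² ⇒ 4.905 t² − 12.69 t − 84.7 = 0.
t = [12.69 + √(161.0 + 1662)] / 9.810 = 5.646 s.
Horizontal: R = v_x · t = 45.77 × 5.646 = 258 m.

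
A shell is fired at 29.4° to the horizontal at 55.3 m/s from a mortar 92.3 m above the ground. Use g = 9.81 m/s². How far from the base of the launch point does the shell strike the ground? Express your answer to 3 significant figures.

Components: v_x = 55.3 cos 29.4° = 48.18 m/s, v_y = 55.3 sin 29.4° = 27.15 m/s.
Vertical: 0 = 92.3 + 27.15 t − ½(9.81) t² ⇒ 4.905 t² − 27.15 t − 92.3 = 0.
t = [27.15 + √(737.1 + 1811)] / 9.810 = 7.913 s.
Horizontal: R = v_x · t = 48.18 × 7.913 = 381 m.

381 m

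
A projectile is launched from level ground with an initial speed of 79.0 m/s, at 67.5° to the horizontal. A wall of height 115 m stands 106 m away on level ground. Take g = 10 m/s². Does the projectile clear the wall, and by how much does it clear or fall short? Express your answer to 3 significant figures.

v_x = 79.0 cos 67.5° = 30.23 m/s; v_y0 = 79.0 sin 67.5° = 72.99 m/s.
Time to reach the wall: t = 106 / 30.23 = 3.506 s.
Height at that point: y = 72.99×3.506 − 5.000×3.506² = 194.4 m.
That is 194.4 − 115 = 79.4 m above the top of the wall, so the projectile clears it.

Yes — it clears the wall by 79.4 m.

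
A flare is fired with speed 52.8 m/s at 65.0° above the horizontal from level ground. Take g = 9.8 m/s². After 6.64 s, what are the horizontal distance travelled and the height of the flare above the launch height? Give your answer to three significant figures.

v_x = 52.8 cos 65.0° = 22.31 m/s; v_y0 = 52.8 sin 65.0° = 47.85 m/s.
x = v_x t = 22.31 × 6.64 = 148 m.
y = v_y0 t − ½ g t² = 47.85×6.64 − 4.900×6.64² = 102 m.

x = 148 m, y = 102 m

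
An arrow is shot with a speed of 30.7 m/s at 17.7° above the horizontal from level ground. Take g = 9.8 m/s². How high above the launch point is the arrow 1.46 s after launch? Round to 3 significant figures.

v_y0 = 30.7 sin 17.7° = 9.334 m/s.
y(t) = v_y0 t − ½ g t² = 9.334×1.46 − 4.900×1.46² = 3.18 m.

3.18 m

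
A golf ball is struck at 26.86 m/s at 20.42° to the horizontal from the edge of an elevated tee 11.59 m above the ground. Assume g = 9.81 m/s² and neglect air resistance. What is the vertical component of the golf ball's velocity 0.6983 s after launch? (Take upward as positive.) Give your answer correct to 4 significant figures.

2.521 m/s

Initial vertical component: v_y0 = 26.86 sin 20.42° = 9.3714 m/s.
v_y(t) = v_y0 − g t = 9.3714 − 9.81 × 0.6983 = 2.521 m/s.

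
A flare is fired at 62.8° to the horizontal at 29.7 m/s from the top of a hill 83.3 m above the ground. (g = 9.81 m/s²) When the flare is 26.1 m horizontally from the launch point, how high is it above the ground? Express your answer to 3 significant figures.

116 m

v_x = 29.7 cos 62.8° = 13.58 m/s, v_y0 = 29.7 sin 62.8° = 26.42 m/s.
Time to reach x = 26.1 m: t = x / v_x = 26.1 / 13.58 = 1.922 s.
y = 83.3 + v_y0 t − ½ g t² = 83.3 + 26.42×1.922 − 4.905×1.922² = 116 m.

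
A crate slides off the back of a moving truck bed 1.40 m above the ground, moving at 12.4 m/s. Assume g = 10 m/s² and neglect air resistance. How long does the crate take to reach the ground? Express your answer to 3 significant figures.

The horizontal speed doesn't affect the fall. With v_y0 = 0, h = ½ g t².
t = √(2 × 1.40 / 10) = √0.2800 = 0.529 s.

0.529 s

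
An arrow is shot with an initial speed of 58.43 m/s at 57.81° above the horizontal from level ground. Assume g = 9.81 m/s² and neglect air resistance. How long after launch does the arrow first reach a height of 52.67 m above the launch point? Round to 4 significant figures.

v_y0 = 58.43 sin 57.81° = 49.449 m/s.
Set y = v_y0 t − ½ g t² = 52.67: 4.905 t² − 49.449 t + 52.67 = 0.
t = [49.449 ± √(2445.2 − 1033.4)] / 9.81 = (49.449 ± 37.574) / 9.81, giving t = 1.210 s or t = 8.871 s.
The arrow is on the way up at the first time, so t = 1.210 s.

1.210 s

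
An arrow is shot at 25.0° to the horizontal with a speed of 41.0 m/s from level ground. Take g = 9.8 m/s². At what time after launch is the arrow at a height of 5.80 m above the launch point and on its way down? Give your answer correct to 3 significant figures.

3.16 s

v_y0 = 41.0 sin 25.0° = 17.33 m/s.
Set y = v_y0 t − ½ g t² = 5.80: 4.900 t² − 17.33 t + 5.80 = 0.
t = [17.33 ± √(300.3 − 113.7)] / 9.8 = (17.33 ± 13.66) / 9.8, giving t = 0.374 s or t = 3.16 s.
On the way down corresponds to the larger root: t = 3.16 s.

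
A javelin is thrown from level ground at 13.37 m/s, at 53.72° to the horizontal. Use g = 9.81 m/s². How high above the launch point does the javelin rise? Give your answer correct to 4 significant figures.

5.921 m

Vertical component of launch velocity: v_y = 13.37 sin 53.72° = 10.778 m/s.
At the highest point the vertical velocity is zero, so v_y² = 2 g h_max.
h_max = (10.778)² / (2 × 9.81) = 116.17 / 19.62 = 5.921 m.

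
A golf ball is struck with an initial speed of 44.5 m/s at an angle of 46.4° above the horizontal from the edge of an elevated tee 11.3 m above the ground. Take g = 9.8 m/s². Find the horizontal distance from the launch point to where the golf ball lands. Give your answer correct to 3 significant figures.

212 m

Components: v_x = 44.5 cos 46.4° = 30.69 m/s, v_y = 44.5 sin 46.4° = 32.23 m/s.
Vertical: 0 = 11.3 + 32.23 t − ½(9.8) t² ⇒ 4.900 t² − 32.23 t − 11.3 = 0.
t = [32.23 + √(1039 + 221.5)] / 9.800 = 6.912 s.
Horizontal: R = v_x · t = 30.69 × 6.912 = 212 m.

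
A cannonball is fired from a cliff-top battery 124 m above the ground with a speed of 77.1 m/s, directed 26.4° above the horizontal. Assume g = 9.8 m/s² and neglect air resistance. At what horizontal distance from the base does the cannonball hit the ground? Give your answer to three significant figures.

Components: v_x = 77.1 cos 26.4° = 69.06 m/s, v_y = 77.1 sin 26.4° = 34.28 m/s.
Vertical: 0 = 124 + 34.28 t − ½(9.8) t² ⇒ 4.900 t² − 34.28 t − 124 = 0.
t = [34.28 + √(1175 + 2430)] / 9.800 = 9.625 s.
Horizontal: R = v_x · t = 69.06 × 9.625 = 665 m.

665 m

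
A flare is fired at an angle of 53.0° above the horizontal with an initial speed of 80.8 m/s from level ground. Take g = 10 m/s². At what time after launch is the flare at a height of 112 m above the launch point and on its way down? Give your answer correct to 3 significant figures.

v_y0 = 80.8 sin 53.0° = 64.53 m/s.
Set y = v_y0 t − ½ g t² = 112: 5.000 t² − 64.53 t + 112 = 0.
t = [64.53 ± √(4164 − 2240)] / 10 = (64.53 ± 43.86) / 10, giving t = 2.07 s or t = 10.8 s.
On the way down corresponds to the larger root: t = 10.8 s.

10.8 s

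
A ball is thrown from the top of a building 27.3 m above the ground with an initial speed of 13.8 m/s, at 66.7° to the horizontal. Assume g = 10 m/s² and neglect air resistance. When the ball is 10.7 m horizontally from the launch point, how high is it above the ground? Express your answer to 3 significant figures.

32.9 m

v_x = 13.8 cos 66.7° = 5.459 m/s, v_y0 = 13.8 sin 66.7° = 12.67 m/s.
Time to reach x = 10.7 m: t = x / v_x = 10.7 / 5.459 = 1.960 s.
y = 27.3 + v_y0 t − ½ g t² = 27.3 + 12.67×1.960 − 5.000×1.960² = 32.9 m.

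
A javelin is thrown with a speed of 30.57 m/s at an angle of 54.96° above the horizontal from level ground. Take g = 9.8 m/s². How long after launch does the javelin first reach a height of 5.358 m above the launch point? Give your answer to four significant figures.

v_y0 = 30.57 sin 54.96° = 25.029 m/s.
Set y = v_y0 t − ½ g t² = 5.358: 4.900 t² − 25.029 t + 5.358 = 0.
t = [25.029 ± √(626.45 − 105.02)] / 9.8 = (25.029 ± 22.835) / 9.8, giving t = 0.2239 s or t = 4.884 s.
The javelin is on the way up at the first time, so t = 0.2239 s.

0.2239 s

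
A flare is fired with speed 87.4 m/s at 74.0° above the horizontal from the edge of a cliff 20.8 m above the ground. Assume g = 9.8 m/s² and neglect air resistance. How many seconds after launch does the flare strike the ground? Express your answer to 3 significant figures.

Vertical component: v_y = 87.4 sin 74.0° = 84.01 m/s.
Taking up as positive with launch at y = 20.8 m, landing at y = 0: 0 = 20.8 + 84.01 t − ½(9.8) t².
Solving 4.900 t² − 84.01 t − 20.8 = 0 gives t = [84.01 + √(84.01² + 4·4.900·20.8)] / 9.800 = 17.4 s.

17.4 s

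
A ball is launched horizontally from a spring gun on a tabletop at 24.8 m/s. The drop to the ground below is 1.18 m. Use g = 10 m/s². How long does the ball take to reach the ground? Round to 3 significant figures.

The horizontal speed doesn't affect the fall. With v_y0 = 0, h = ½ g t².
t = √(2 × 1.18 / 10) = √0.2360 = 0.486 s.

0.486 s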